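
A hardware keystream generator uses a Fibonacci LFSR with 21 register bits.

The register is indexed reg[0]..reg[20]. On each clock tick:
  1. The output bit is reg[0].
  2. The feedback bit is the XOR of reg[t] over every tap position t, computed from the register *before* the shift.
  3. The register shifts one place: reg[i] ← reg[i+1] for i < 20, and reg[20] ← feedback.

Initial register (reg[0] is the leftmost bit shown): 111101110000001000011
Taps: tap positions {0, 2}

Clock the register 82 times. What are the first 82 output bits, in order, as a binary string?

1111011100000010000110010101100001010011111000011100100011100011001101110101101101

tick  register→output (feedback)
  0  111101110000001000011→1 (0)
  1  111011100000010000110→1 (0)
  2  110111000000100001100→1 (1)
  3  101110000001000011001→1 (0)
  4  011100000010000110010→0 (1)
  5  111000000100001100101→1 (0)
  6  110000001000011001010→1 (1)
  7  100000010000110010101→1 (1)
  8  000000100001100101011→0 (0)
  9  000001000011001010110→0 (0)
 10  000010000110010101100→0 (0)
 11  000100001100101011000→0 (0)
 12  001000011001010110000→0 (1)
 13  010000110010101100001→0 (0)
 14  100001100101011000010→1 (1)
 15  000011001010110000101→0 (0)
 16  000110010101100001010→0 (0)
 17  001100101011000010100→0 (1)
 18  011001010110000101001→0 (1)
 19  110010101100001010011→1 (1)
 20  100101011000010100111→1 (1)
 21  001010110000101001111→0 (1)
 22  010101100001010011111→0 (0)
 23  101011000010100111110→1 (0)
 24  010110000101001111100→0 (0)
 25  101100001010011111000→1 (0)
 26  011000010100111110000→0 (1)
 27  110000101001111100001→1 (1)
 28  100001010011111000011→1 (1)
 29  000010100111110000111→0 (0)
 30  000101001111100001110→0 (0)
 31  001010011111000011100→0 (1)
 32  010100111110000111001→0 (0)
 33  101001111100001110010→1 (0)
 34  010011111000011100100→0 (0)
 35  100111110000111001000→1 (1)
 36  001111100001110010001→0 (1)
 37  011111000011100100011→0 (1)
 38  111110000111001000111→1 (0)
 39  111100001110010001110→1 (0)
 40  111000011100100011100→1 (0)
 41  110000111001000111000→1 (1)
 42  100001110010001110001→1 (1)
 43  000011100100011100011→0 (0)
 44  000111001000111000110→0 (0)
 45  001110010001110001100→0 (1)
 46  011100100011100011001→0 (1)
 47  111001000111000110011→1 (0)
 48  110010001110001100110→1 (1)
 49  100100011100011001101→1 (1)
 50  001000111000110011011→0 (1)
 51  010001110001100110111→0 (0)
 52  100011100011001101110→1 (1)
 53  000111000110011011101→0 (0)
 54  001110001100110111010→0 (1)
 55  011100011001101110101→0 (1)
 56  111000110011011101011→1 (0)
 57  110001100110111010110→1 (1)
 58  100011001101110101101→1 (1)
 59  000110011011101011011→0 (0)
 60  001100110111010110110→0 (1)
 61  011001101110101101101→0 (1)
 62  110011011101011011011→1 (1)
 63  100110111010110110111→1 (1)
 64  001101110101101101111→0 (1)
 65  011011101011011011111→0 (1)
 66  110111010110110111111→1 (1)
 67  101110101101101111111→1 (0)
 68  011101011011011111110→0 (1)
 69  111010110110111111101→1 (0)
 70  110101101101111111010→1 (1)
 71  101011011011111110101→1 (0)
 72  010110110111111101010→0 (0)
 73  101101101111111010100→1 (0)
 74  011011011111110101000→0 (1)
 75  110110111111101010001→1 (1)
 76  101101111111010100011→1 (0)
 77  011011111110101000110→0 (1)
 78  110111111101010001101→1 (1)
 79  101111111010100011011→1 (0)
 80  011111110101000110110→0 (1)
 81  111111101010001101101→1 (0)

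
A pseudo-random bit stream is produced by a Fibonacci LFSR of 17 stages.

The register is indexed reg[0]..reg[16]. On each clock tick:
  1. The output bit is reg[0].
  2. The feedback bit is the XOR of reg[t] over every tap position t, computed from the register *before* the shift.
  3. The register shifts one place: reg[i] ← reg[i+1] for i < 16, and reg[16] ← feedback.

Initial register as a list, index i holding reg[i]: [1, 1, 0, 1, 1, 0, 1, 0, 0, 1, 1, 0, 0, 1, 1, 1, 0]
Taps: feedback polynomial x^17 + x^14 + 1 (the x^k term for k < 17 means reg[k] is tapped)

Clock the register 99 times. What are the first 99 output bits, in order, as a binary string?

k : reg_k → out_k, fb_k
0: 11011010011001110 → 1, fb=0
1: 10110100110011100 → 1, fb=0
2: 01101001100111000 → 0, fb=0
3: 11010011001110000 → 1, fb=1
4: 10100110011100001 → 1, fb=1
5: 01001100111000011 → 0, fb=0
6: 10011001110000110 → 1, fb=0
7: 00110011100001100 → 0, fb=1
8: 01100111000011001 → 0, fb=0
9: 11001110000110010 → 1, fb=1
10: 10011100001100101 → 1, fb=0
11: 00111000011001010 → 0, fb=0
12: 01110000110010100 → 0, fb=1
13: 11100001100101001 → 1, fb=1
14: 11000011001010011 → 1, fb=1
15: 10000110010100111 → 1, fb=0
16: 00001100101001110 → 0, fb=1
17: 00011001010011101 → 0, fb=1
18: 00110010100111011 → 0, fb=0
19: 01100101001110110 → 0, fb=1
20: 11001010011101101 → 1, fb=0
21: 10010100111011010 → 1, fb=1
22: 00101001110110101 → 0, fb=1
23: 01010011101101011 → 0, fb=0
24: 10100111011010110 → 1, fb=0
25: 01001110110101100 → 0, fb=1
26: 10011101101011001 → 1, fb=1
27: 00111011010110011 → 0, fb=0
28: 01110110101100110 → 0, fb=1
29: 11101101011001101 → 1, fb=0
30: 11011010110011010 → 1, fb=1
31: 10110101100110101 → 1, fb=0
32: 01101011001101010 → 0, fb=0
33: 11010110011010100 → 1, fb=0
34: 10101100110101000 → 1, fb=1
35: 01011001101010001 → 0, fb=0
36: 10110011010100010 → 1, fb=1
37: 01100110101000101 → 0, fb=1
38: 11001101010001011 → 1, fb=1
39: 10011010100010111 → 1, fb=0
40: 00110101000101110 → 0, fb=1
41: 01101010001011101 → 0, fb=1
42: 11010100010111011 → 1, fb=1
43: 10101000101110111 → 1, fb=0
44: 01010001011101110 → 0, fb=1
45: 10100010111011101 → 1, fb=0
46: 01000101110111010 → 0, fb=0
47: 10001011101110100 → 1, fb=0
48: 00010111011101000 → 0, fb=0
49: 00101110111010000 → 0, fb=0
50: 01011101110100000 → 0, fb=0
51: 10111011101000000 → 1, fb=1
52: 01110111010000001 → 0, fb=0
53: 11101110100000010 → 1, fb=1
54: 11011101000000101 → 1, fb=0
55: 10111010000001010 → 1, fb=1
56: 01110100000010101 → 0, fb=1
57: 11101000000101011 → 1, fb=1
58: 11010000001010111 → 1, fb=0
59: 10100000010101110 → 1, fb=0
60: 01000000101011100 → 0, fb=1
61: 10000001010111001 → 1, fb=1
62: 00000010101110011 → 0, fb=0
63: 00000101011100110 → 0, fb=1
64: 00001010111001101 → 0, fb=1
65: 00010101110011011 → 0, fb=0
66: 00101011100110110 → 0, fb=1
67: 01010111001101101 → 0, fb=1
68: 10101110011011011 → 1, fb=1
69: 01011100110110111 → 0, fb=1
70: 10111001101101111 → 1, fb=0
71: 01110011011011110 → 0, fb=1
72: 11100110110111101 → 1, fb=0
73: 11001101101111010 → 1, fb=1
74: 10011011011110101 → 1, fb=0
75: 00110110111101010 → 0, fb=0
76: 01101101111010100 → 0, fb=1
77: 11011011110101001 → 1, fb=1
78: 10110111101010011 → 1, fb=1
79: 01101111010100111 → 0, fb=1
80: 11011110101001111 → 1, fb=0
81: 10111101010011110 → 1, fb=0
82: 01111010100111100 → 0, fb=1
83: 11110101001111001 → 1, fb=1
84: 11101010011110011 → 1, fb=1
85: 11010100111100111 → 1, fb=0
86: 10101001111001110 → 1, fb=0
87: 01010011110011100 → 0, fb=1
88: 10100111100111001 → 1, fb=1
89: 01001111001110011 → 0, fb=0
90: 10011110011100110 → 1, fb=0
91: 00111100111001100 → 0, fb=1
92: 01111001110011001 → 0, fb=0
93: 11110011100110010 → 1, fb=1
94: 11100111001100101 → 1, fb=0
95: 11001110011001010 → 1, fb=1
96: 10011100110010101 → 1, fb=0
97: 00111001100101010 → 0, fb=0
98: 01110011001010100 → 0, fb=1

110110100110011100001100101001110110101100110101000101110111010000001010111001101101111010100111100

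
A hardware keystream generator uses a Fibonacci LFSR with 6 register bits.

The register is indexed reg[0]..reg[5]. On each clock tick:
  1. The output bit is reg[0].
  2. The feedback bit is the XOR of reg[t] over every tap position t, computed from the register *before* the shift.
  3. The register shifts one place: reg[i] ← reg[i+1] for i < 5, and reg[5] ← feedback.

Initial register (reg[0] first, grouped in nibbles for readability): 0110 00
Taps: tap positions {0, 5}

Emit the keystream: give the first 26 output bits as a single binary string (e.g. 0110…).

k : reg_k → out_k, fb_k
0: 011000 → 0, fb=0
1: 110000 → 1, fb=1
2: 100001 → 1, fb=0
3: 000010 → 0, fb=0
4: 000100 → 0, fb=0
5: 001000 → 0, fb=0
6: 010000 → 0, fb=0
7: 100000 → 1, fb=1
8: 000001 → 0, fb=1
9: 000011 → 0, fb=1
10: 000111 → 0, fb=1
11: 001111 → 0, fb=1
12: 011111 → 0, fb=1
13: 111111 → 1, fb=0
14: 111110 → 1, fb=1
15: 111101 → 1, fb=0
16: 111010 → 1, fb=1
17: 110101 → 1, fb=0
18: 101010 → 1, fb=1
19: 010101 → 0, fb=1
20: 101011 → 1, fb=0
21: 010110 → 0, fb=0
22: 101100 → 1, fb=1
23: 011001 → 0, fb=1
24: 110011 → 1, fb=0
25: 100110 → 1, fb=1

01100001000001111110101011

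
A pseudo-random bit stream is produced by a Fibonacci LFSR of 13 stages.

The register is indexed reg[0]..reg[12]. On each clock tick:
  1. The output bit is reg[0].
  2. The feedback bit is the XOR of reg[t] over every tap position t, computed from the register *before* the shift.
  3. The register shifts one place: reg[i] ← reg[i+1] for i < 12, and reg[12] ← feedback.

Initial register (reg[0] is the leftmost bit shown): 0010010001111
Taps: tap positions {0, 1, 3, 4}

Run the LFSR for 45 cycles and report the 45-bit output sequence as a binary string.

tick  register→output (feedback)
  0  0010010001111→0 (0)
  1  0100100011110→0 (0)
  2  1001000111100→1 (0)
  3  0010001111000→0 (0)
  4  0100011110000→0 (1)
  5  1000111100001→1 (0)
  6  0001111000010→0 (0)
  7  0011110000100→0 (0)
  8  0111100001000→0 (1)
  9  1111000010001→1 (1)
 10  1110000100011→1 (0)
 11  1100001000110→1 (0)
 12  1000010001100→1 (1)
 13  0000100011001→0 (1)
 14  0001000110011→0 (1)
 15  0010001100111→0 (0)
 16  0100011001110→0 (1)
 17  1000110011101→1 (0)
 18  0001100111010→0 (0)
 19  0011001110100→0 (1)
 20  0110011101001→0 (1)
 21  1100111010011→1 (1)
 22  1001110100111→1 (1)
 23  0011101001111→0 (0)
 24  0111010011110→0 (0)
 25  1110100111100→1 (1)
 26  1101001111001→1 (1)
 27  1010011110011→1 (1)
 28  0100111100111→0 (0)
 29  1001111001110→1 (1)
 30  0011110011101→0 (0)
 31  0111100111010→0 (1)
 32  1111001110101→1 (1)
 33  1110011101011→1 (0)
 34  1100111010110→1 (1)
 35  1001110101101→1 (1)
 36  0011101011011→0 (0)
 37  0111010110110→0 (0)
 38  1110101101100→1 (1)
 39  1101011011001→1 (1)
 40  1010110110011→1 (0)
 41  0101101100110→0 (1)
 42  1011011001101→1 (0)
 43  0110110011010→0 (0)
 44  1101100110100→1 (0)

001001000111100001000110011101001111001110101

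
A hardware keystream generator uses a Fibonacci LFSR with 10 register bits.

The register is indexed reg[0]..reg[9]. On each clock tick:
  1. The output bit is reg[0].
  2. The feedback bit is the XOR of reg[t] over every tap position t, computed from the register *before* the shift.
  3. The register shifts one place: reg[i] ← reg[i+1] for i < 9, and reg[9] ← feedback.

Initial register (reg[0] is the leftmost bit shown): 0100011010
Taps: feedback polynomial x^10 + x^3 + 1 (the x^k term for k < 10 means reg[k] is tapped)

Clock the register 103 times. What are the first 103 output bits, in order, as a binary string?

step | reg (before) | out | fb
   0 | 0100011010 | 0 | 0
   1 | 1000110100 | 1 | 1
   2 | 0001101001 | 0 | 1
   3 | 0011010011 | 0 | 1
   4 | 0110100111 | 0 | 0
   5 | 1101001110 | 1 | 0
   6 | 1010011100 | 1 | 1
   7 | 0100111001 | 0 | 0
   8 | 1001110010 | 1 | 0
   9 | 0011100100 | 0 | 1
  10 | 0111001001 | 0 | 1
  11 | 1110010011 | 1 | 1
  12 | 1100100111 | 1 | 1
  13 | 1001001111 | 1 | 0
  14 | 0010011110 | 0 | 0
  15 | 0100111100 | 0 | 0
  16 | 1001111000 | 1 | 0
  17 | 0011110000 | 0 | 1
  18 | 0111100001 | 0 | 1
  19 | 1111000011 | 1 | 0
  20 | 1110000110 | 1 | 1
  21 | 1100001101 | 1 | 1
  22 | 1000011011 | 1 | 1
  23 | 0000110111 | 0 | 0
  24 | 0001101110 | 0 | 1
  25 | 0011011101 | 0 | 1
  26 | 0110111011 | 0 | 0
  27 | 1101110110 | 1 | 0
  28 | 1011101100 | 1 | 0
  29 | 0111011000 | 0 | 1
  30 | 1110110001 | 1 | 1
  31 | 1101100011 | 1 | 0
  32 | 1011000110 | 1 | 0
  33 | 0110001100 | 0 | 0
  34 | 1100011000 | 1 | 1
  35 | 1000110001 | 1 | 1
  36 | 0001100011 | 0 | 1
  37 | 0011000111 | 0 | 1
  38 | 0110001111 | 0 | 0
  39 | 1100011110 | 1 | 1
  40 | 1000111101 | 1 | 1
  41 | 0001111011 | 0 | 1
  42 | 0011110111 | 0 | 1
  43 | 0111101111 | 0 | 1
  44 | 1111011111 | 1 | 0
  45 | 1110111110 | 1 | 1
  46 | 1101111101 | 1 | 0
  47 | 1011111010 | 1 | 0
  48 | 0111110100 | 0 | 1
  49 | 1111101001 | 1 | 0
  50 | 1111010010 | 1 | 0
  51 | 1110100100 | 1 | 1
  52 | 1101001001 | 1 | 0
  53 | 1010010010 | 1 | 1
  54 | 0100100101 | 0 | 0
  55 | 1001001010 | 1 | 0
  56 | 0010010100 | 0 | 0
  57 | 0100101000 | 0 | 0
  58 | 1001010000 | 1 | 0
  59 | 0010100000 | 0 | 0
  60 | 0101000000 | 0 | 1
  61 | 1010000001 | 1 | 1
  62 | 0100000011 | 0 | 0
  63 | 1000000110 | 1 | 1
  64 | 0000001101 | 0 | 0
  65 | 0000011010 | 0 | 0
  66 | 0000110100 | 0 | 0
  67 | 0001101000 | 0 | 1
  68 | 0011010001 | 0 | 1
  69 | 0110100011 | 0 | 0
  70 | 1101000110 | 1 | 0
  71 | 1010001100 | 1 | 1
  72 | 0100011001 | 0 | 0
  73 | 1000110010 | 1 | 1
  74 | 0001100101 | 0 | 1
  75 | 0011001011 | 0 | 1
  76 | 0110010111 | 0 | 0
  77 | 1100101110 | 1 | 1
  78 | 1001011101 | 1 | 0
  79 | 0010111010 | 0 | 0
  80 | 0101110100 | 0 | 1
  81 | 1011101001 | 1 | 0
  82 | 0111010010 | 0 | 1
  83 | 1110100101 | 1 | 1
  84 | 1101001011 | 1 | 0
  85 | 1010010110 | 1 | 1
  86 | 0100101101 | 0 | 0
  87 | 1001011010 | 1 | 0
  88 | 0010110100 | 0 | 0
  89 | 0101101000 | 0 | 1
  90 | 1011010001 | 1 | 0
  91 | 0110100010 | 0 | 0
  92 | 1101000100 | 1 | 0
  93 | 1010001000 | 1 | 1
  94 | 0100010001 | 0 | 0
  95 | 1000100010 | 1 | 1
  96 | 0001000101 | 0 | 1
  97 | 0010001011 | 0 | 0
  98 | 0100010110 | 0 | 0
  99 | 1000101100 | 1 | 1
 100 | 0001011001 | 0 | 1
 101 | 0010110011 | 0 | 0
 102 | 0101100110 | 0 | 1

0100011010011100100111100001101110110001100011110111110100100101000000110100011001011101001011010001000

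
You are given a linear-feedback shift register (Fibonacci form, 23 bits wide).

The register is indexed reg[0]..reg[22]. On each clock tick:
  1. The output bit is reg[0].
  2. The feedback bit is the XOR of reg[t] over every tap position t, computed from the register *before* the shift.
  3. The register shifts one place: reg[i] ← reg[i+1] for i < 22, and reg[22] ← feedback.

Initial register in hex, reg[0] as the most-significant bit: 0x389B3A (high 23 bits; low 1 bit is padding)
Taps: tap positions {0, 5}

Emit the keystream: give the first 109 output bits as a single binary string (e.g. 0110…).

0011100010011011001110100101011111111000111000010101000111001001100101101101000111110110100110011101111001001

tick  register→output (feedback)
  0  00111000100110110011101→0 (0)
  1  01110001001101100111010→0 (0)
  2  11100010011011001110100→1 (1)
  3  11000100110110011101001→1 (0)
  4  10001001101100111010010→1 (1)
  5  00010011011001110100101→0 (0)
  6  00100110110011101001010→0 (1)
  7  01001101100111010010101→0 (1)
  8  10011011001110100101011→1 (1)
  9  00110110011101001010111→0 (1)
 10  01101100111010010101111→0 (1)
 11  11011001110100101011111→1 (1)
 12  10110011101001010111111→1 (1)
 13  01100111010010101111111→0 (1)
 14  11001110100101011111111→1 (0)
 15  10011101001010111111110→1 (0)
 16  00111010010101111111100→0 (0)
 17  01110100101011111111000→0 (1)
 18  11101001010111111110001→1 (1)
 19  11010010101111111100011→1 (1)
 20  10100101011111111000111→1 (0)
 21  01001010111111110001110→0 (0)
 22  10010101111111100011100→1 (0)
 23  00101011111111000111000→0 (0)
 24  01010111111110001110000→0 (1)
 25  10101111111100011100001→1 (0)
 26  01011111111000111000010→0 (1)
 27  10111111110001110000101→1 (0)
 28  01111111100011100001010→0 (1)
 29  11111111000111000010101→1 (0)
 30  11111110001110000101010→1 (0)
 31  11111100011100001010100→1 (0)
 32  11111000111000010101000→1 (1)
 33  11110001110000101010001→1 (1)
 34  11100011100001010100011→1 (1)
 35  11000111000010101000111→1 (0)
 36  10001110000101010001110→1 (0)
 37  00011100001010100011100→0 (1)
 38  00111000010101000111001→0 (0)
 39  01110000101010001110010→0 (0)
 40  11100001010100011100100→1 (1)
 41  11000010101000111001001→1 (1)
 42  10000101010001110010011→1 (0)
 43  00001010100011100100110→0 (0)
 44  00010101000111001001100→0 (1)
 45  00101010001110010011001→0 (0)
 46  01010100011100100110010→0 (1)
 47  10101000111001001100101→1 (1)
 48  01010001110010011001011→0 (0)
 49  10100011100100110010110→1 (1)
 50  01000111001001100101101→0 (1)
 51  10001110010011001011011→1 (0)
 52  00011100100110010110110→0 (1)
 53  00111001001100101101101→0 (0)
 54  01110010011001011011010→0 (0)
 55  11100100110010110110100→1 (0)
 56  11001001100101101101000→1 (1)
 57  10010011001011011010001→1 (1)
 58  00100110010110110100011→0 (1)
 59  01001100101101101000111→0 (1)
 60  10011001011011010001111→1 (1)
 61  00110010110110100011111→0 (0)
 62  01100101101101000111110→0 (1)
 63  11001011011010001111101→1 (1)
 64  10010110110100011111011→1 (0)
 65  00101101101000111110110→0 (1)
 66  01011011010001111101101→0 (0)
 67  10110110100011111011010→1 (0)
 68  01101101000111110110100→0 (1)
 69  11011010001111101101001→1 (1)
 70  10110100011111011010011→1 (0)
 71  01101000111110110100110→0 (0)
 72  11010001111101101001100→1 (1)
 73  10100011111011010011001→1 (1)
 74  01000111110110100110011→0 (1)
 75  10001111101101001100111→1 (0)
 76  00011111011010011001110→0 (1)
 77  00111110110100110011101→0 (1)
 78  01111101101001100111011→0 (1)
 79  11111011010011001110111→1 (1)
 80  11110110100110011101111→1 (0)
 81  11101101001100111011110→1 (0)
 82  11011010011001110111100→1 (1)
 83  10110100110011101111001→1 (0)
 84  01101001100111011110010→0 (0)
 85  11010011001110111100100→1 (1)
 86  10100110011101111001001→1 (0)
 87  01001100111011110010010→0 (1)
 88  10011001110111100100101→1 (1)
 89  00110011101111001001011→0 (0)
 90  01100111011110010010110→0 (1)
 91  11001110111100100101101→1 (0)
 92  10011101111001001011010→1 (0)
 93  00111011110010010110100→0 (0)
 94  01110111100100101101000→0 (1)
 95  11101111001001011010001→1 (0)
 96  11011110010010110100010→1 (0)
 97  10111100100101101000100→1 (0)
 98  01111001001011010001000→0 (0)
 99  11110010010110100010000→1 (1)
100  11100100101101000100001→1 (0)
101  11001001011010001000010→1 (1)
102  10010010110100010000101→1 (1)
103  00100101101000100001011→0 (1)
104  01001011010001000010111→0 (0)
105  10010110100010000101110→1 (0)
106  00101101000100001011100→0 (1)
107  01011010001000010111001→0 (0)
108  10110100010000101110010→1 (0)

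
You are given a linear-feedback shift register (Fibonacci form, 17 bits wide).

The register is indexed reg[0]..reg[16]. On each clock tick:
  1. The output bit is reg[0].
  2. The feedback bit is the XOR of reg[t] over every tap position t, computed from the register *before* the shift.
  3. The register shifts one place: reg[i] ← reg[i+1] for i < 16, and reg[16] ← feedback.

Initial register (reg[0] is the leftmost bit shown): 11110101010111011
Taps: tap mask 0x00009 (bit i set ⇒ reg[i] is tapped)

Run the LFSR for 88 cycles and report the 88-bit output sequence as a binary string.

k : reg_k → out_k, fb_k
0: 11110101010111011 → 1, fb=0
1: 11101010101110110 → 1, fb=1
2: 11010101011101101 → 1, fb=0
3: 10101010111011010 → 1, fb=1
4: 01010101110110101 → 0, fb=1
5: 10101011101101011 → 1, fb=1
6: 01010111011010111 → 0, fb=1
7: 10101110110101111 → 1, fb=1
8: 01011101101011111 → 0, fb=1
9: 10111011010111111 → 1, fb=0
10: 01110110101111110 → 0, fb=1
11: 11101101011111101 → 1, fb=1
12: 11011010111111011 → 1, fb=0
13: 10110101111110110 → 1, fb=0
14: 01101011111101100 → 0, fb=0
15: 11010111111011000 → 1, fb=0
16: 10101111110110000 → 1, fb=1
17: 01011111101100001 → 0, fb=1
18: 10111111011000011 → 1, fb=0
19: 01111110110000110 → 0, fb=1
20: 11111101100001101 → 1, fb=0
21: 11111011000011010 → 1, fb=0
22: 11110110000110100 → 1, fb=0
23: 11101100001101000 → 1, fb=1
24: 11011000011010001 → 1, fb=0
25: 10110000110100010 → 1, fb=0
26: 01100001101000100 → 0, fb=0
27: 11000011010001000 → 1, fb=1
28: 10000110100010001 → 1, fb=1
29: 00001101000100011 → 0, fb=0
30: 00011010001000110 → 0, fb=1
31: 00110100010001101 → 0, fb=1
32: 01101000100011011 → 0, fb=0
33: 11010001000110110 → 1, fb=0
34: 10100010001101100 → 1, fb=1
35: 01000100011011001 → 0, fb=0
36: 10001000110110010 → 1, fb=1
37: 00010001101100101 → 0, fb=1
38: 00100011011001011 → 0, fb=0
39: 01000110110010110 → 0, fb=0
40: 10001101100101100 → 1, fb=1
41: 00011011001011001 → 0, fb=1
42: 00110110010110011 → 0, fb=1
43: 01101100101100111 → 0, fb=0
44: 11011001011001110 → 1, fb=0
45: 10110010110011100 → 1, fb=0
46: 01100101100111000 → 0, fb=0
47: 11001011001110000 → 1, fb=1
48: 10010110011100001 → 1, fb=0
49: 00101100111000010 → 0, fb=0
50: 01011001110000100 → 0, fb=1
51: 10110011100001001 → 1, fb=0
52: 01100111000010010 → 0, fb=0
53: 11001110000100100 → 1, fb=1
54: 10011100001001001 → 1, fb=0
55: 00111000010010010 → 0, fb=1
56: 01110000100100101 → 0, fb=1
57: 11100001001001011 → 1, fb=1
58: 11000010010010111 → 1, fb=1
59: 10000100100101111 → 1, fb=1
60: 00001001001011111 → 0, fb=0
61: 00010010010111110 → 0, fb=1
62: 00100100101111101 → 0, fb=0
63: 01001001011111010 → 0, fb=0
64: 10010010111110100 → 1, fb=0
65: 00100101111101000 → 0, fb=0
66: 01001011111010000 → 0, fb=0
67: 10010111110100000 → 1, fb=0
68: 00101111101000000 → 0, fb=0
69: 01011111010000000 → 0, fb=1
70: 10111110100000001 → 1, fb=0
71: 01111101000000010 → 0, fb=1
72: 11111010000000101 → 1, fb=0
73: 11110100000001010 → 1, fb=0
74: 11101000000010100 → 1, fb=1
75: 11010000000101001 → 1, fb=0
76: 10100000001010010 → 1, fb=1
77: 01000000010100101 → 0, fb=0
78: 10000000101001010 → 1, fb=1
79: 00000001010010101 → 0, fb=0
80: 00000010100101010 → 0, fb=0
81: 00000101001010100 → 0, fb=0
82: 00001010010101000 → 0, fb=0
83: 00010100101010000 → 0, fb=1
84: 00101001010100001 → 0, fb=0
85: 01010010101000010 → 0, fb=1
86: 10100101010000101 → 1, fb=1
87: 01001010100001011 → 0, fb=0

1111010101011101101011111101100001101000100011011001011001110000100100101111101000000010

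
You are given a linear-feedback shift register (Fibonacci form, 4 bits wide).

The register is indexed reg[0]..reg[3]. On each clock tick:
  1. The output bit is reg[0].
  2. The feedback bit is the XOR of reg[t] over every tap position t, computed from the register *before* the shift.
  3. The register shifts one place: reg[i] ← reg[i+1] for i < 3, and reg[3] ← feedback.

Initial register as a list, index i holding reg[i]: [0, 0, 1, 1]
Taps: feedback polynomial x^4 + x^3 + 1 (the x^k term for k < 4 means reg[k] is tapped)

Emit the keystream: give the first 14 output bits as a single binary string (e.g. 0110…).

tick  register→output (feedback)
  0  0011→0 (1)
  1  0111→0 (1)
  2  1111→1 (0)
  3  1110→1 (1)
  4  1101→1 (0)
  5  1010→1 (1)
  6  0101→0 (1)
  7  1011→1 (0)
  8  0110→0 (0)
  9  1100→1 (1)
 10  1001→1 (0)
 11  0010→0 (0)
 12  0100→0 (0)
 13  1000→1 (1)

00111101011001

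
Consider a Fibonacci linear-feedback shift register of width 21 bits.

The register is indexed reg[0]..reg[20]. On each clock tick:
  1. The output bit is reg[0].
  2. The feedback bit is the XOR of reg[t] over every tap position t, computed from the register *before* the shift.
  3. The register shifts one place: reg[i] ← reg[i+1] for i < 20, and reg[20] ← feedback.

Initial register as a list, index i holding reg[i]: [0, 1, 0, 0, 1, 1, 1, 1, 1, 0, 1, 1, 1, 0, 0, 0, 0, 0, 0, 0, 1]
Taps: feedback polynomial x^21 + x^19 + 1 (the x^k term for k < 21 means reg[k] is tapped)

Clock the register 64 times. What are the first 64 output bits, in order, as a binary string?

0100111110111000000010000110010011111111101010010111100110011011

k : reg_k → out_k, fb_k
0: 010011111011100000001 → 0, fb=0
1: 100111110111000000010 → 1, fb=0
2: 001111101110000000100 → 0, fb=0
3: 011111011100000001000 → 0, fb=0
4: 111110111000000010000 → 1, fb=1
5: 111101110000000100001 → 1, fb=1
6: 111011100000001000011 → 1, fb=0
7: 110111000000010000110 → 1, fb=0
8: 101110000000100001100 → 1, fb=1
9: 011100000001000011001 → 0, fb=0
10: 111000000010000110010 → 1, fb=0
11: 110000000100001100100 → 1, fb=1
12: 100000001000011001001 → 1, fb=1
13: 000000010000110010011 → 0, fb=1
14: 000000100001100100111 → 0, fb=1
15: 000001000011001001111 → 0, fb=1
16: 000010000110010011111 → 0, fb=1
17: 000100001100100111111 → 0, fb=1
18: 001000011001001111111 → 0, fb=1
19: 010000110010011111111 → 0, fb=1
20: 100001100100111111111 → 1, fb=0
21: 000011001001111111110 → 0, fb=1
22: 000110010011111111101 → 0, fb=0
23: 001100100111111111010 → 0, fb=1
24: 011001001111111110101 → 0, fb=0
25: 110010011111111101010 → 1, fb=0
26: 100100111111111010100 → 1, fb=1
27: 001001111111110101001 → 0, fb=0
28: 010011111111101010010 → 0, fb=1
29: 100111111111010100101 → 1, fb=1
30: 001111111110101001011 → 0, fb=1
31: 011111111101010010111 → 0, fb=1
32: 111111111010100101111 → 1, fb=0
33: 111111110101001011110 → 1, fb=0
34: 111111101010010111100 → 1, fb=1
35: 111111010100101111001 → 1, fb=1
36: 111110101001011110011 → 1, fb=0
37: 111101010010111100110 → 1, fb=0
38: 111010100101111001100 → 1, fb=1
39: 110101001011110011001 → 1, fb=1
40: 101010010111100110011 → 1, fb=0
41: 010100101111001100110 → 0, fb=1
42: 101001011110011001101 → 1, fb=1
43: 010010111100110011011 → 0, fb=1
44: 100101111001100110111 → 1, fb=0
45: 001011110011001101110 → 0, fb=1
46: 010111100110011011101 → 0, fb=0
47: 101111001100110111010 → 1, fb=0
48: 011110011001101110100 → 0, fb=0
49: 111100110011011101000 → 1, fb=1
50: 111001100110111010001 → 1, fb=1
51: 110011001101110100011 → 1, fb=0
52: 100110011011101000110 → 1, fb=0
53: 001100110111010001100 → 0, fb=0
54: 011001101110100011000 → 0, fb=0
55: 110011011101000110000 → 1, fb=1
56: 100110111010001100001 → 1, fb=1
57: 001101110100011000011 → 0, fb=1
58: 011011101000110000111 → 0, fb=1
59: 110111010001100001111 → 1, fb=0
60: 101110100011000011110 → 1, fb=0
61: 011101000110000111100 → 0, fb=0
62: 111010001100001111000 → 1, fb=1
63: 110100011000011110001 → 1, fb=1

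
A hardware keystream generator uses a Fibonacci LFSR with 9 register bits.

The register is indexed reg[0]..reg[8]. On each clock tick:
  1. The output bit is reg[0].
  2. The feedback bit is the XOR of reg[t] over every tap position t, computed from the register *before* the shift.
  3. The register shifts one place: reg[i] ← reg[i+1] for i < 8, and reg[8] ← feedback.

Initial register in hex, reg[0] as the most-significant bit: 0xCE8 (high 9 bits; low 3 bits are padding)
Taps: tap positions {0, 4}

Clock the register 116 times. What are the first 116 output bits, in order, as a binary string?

tick  register→output (feedback)
  0  110011101→1 (0)
  1  100111010→1 (0)
  2  001110100→0 (1)
  3  011101001→0 (0)
  4  111010010→1 (0)
  5  110100100→1 (1)
  6  101001001→1 (1)
  7  010010011→0 (1)
  8  100100111→1 (1)
  9  001001111→0 (0)
 10  010011110→0 (1)
 11  100111101→1 (0)
 12  001111010→0 (1)
 13  011110101→0 (1)
 14  111101011→1 (1)
 15  111010111→1 (0)
 16  110101110→1 (1)
 17  101011101→1 (0)
 18  010111010→0 (1)
 19  101110101→1 (0)
 20  011101010→0 (0)
 21  111010100→1 (0)
 22  110101000→1 (1)
 23  101010001→1 (0)
 24  010100010→0 (0)
 25  101000100→1 (1)
 26  010001001→0 (0)
 27  100010010→1 (0)
 28  000100100→0 (0)
 29  001001000→0 (0)
 30  010010000→0 (1)
 31  100100001→1 (1)
 32  001000011→0 (0)
 33  010000110→0 (0)
 34  100001100→1 (1)
 35  000011001→0 (1)
 36  000110011→0 (1)
 37  001100111→0 (0)
 38  011001110→0 (0)
 39  110011100→1 (0)
 40  100111000→1 (0)
 41  001110000→0 (1)
 42  011100001→0 (0)
 43  111000010→1 (1)
 44  110000101→1 (1)
 45  100001011→1 (1)
 46  000010111→0 (1)
 47  000101111→0 (0)
 48  001011110→0 (1)
 49  010111101→0 (1)
 50  101111011→1 (0)
 51  011110110→0 (1)
 52  111101101→1 (1)
 53  111011011→1 (0)
 54  110110110→1 (0)
 55  101101100→1 (1)
 56  011011001→0 (1)
 57  110110011→1 (0)
 58  101100110→1 (1)
 59  011001101→0 (0)
 60  110011010→1 (0)
 61  100110100→1 (0)
 62  001101000→0 (0)
 63  011010000→0 (1)
 64  110100001→1 (1)
 65  101000011→1 (1)
 66  010000111→0 (0)
 67  100001110→1 (1)
 68  000011101→0 (1)
 69  000111011→0 (1)
 70  001110111→0 (1)
 71  011101111→0 (0)
 72  111011110→1 (0)
 73  110111100→1 (0)
 74  101111000→1 (0)
 75  011110000→0 (1)
 76  111100001→1 (1)
 77  111000011→1 (1)
 78  110000111→1 (1)
 79  100001111→1 (1)
 80  000011111→0 (1)
 81  000111111→0 (1)
 82  001111111→0 (1)
 83  011111111→0 (1)
 84  111111111→1 (0)
 85  111111110→1 (0)
 86  111111100→1 (0)
 87  111111000→1 (0)
 88  111110000→1 (0)
 89  111100000→1 (1)
 90  111000001→1 (1)
 91  110000011→1 (1)
 92  100000111→1 (1)
 93  000001111→0 (0)
 94  000011110→0 (1)
 95  000111101→0 (1)
 96  001111011→0 (1)
 97  011110111→0 (1)
 98  111101111→1 (1)
 99  111011111→1 (0)
100  110111110→1 (0)
101  101111100→1 (0)
102  011111000→0 (1)
103  111110001→1 (0)
104  111100010→1 (1)
105  111000101→1 (1)
106  110001011→1 (1)
107  100010111→1 (0)
108  000101110→0 (0)
109  001011100→0 (1)
110  010111001→0 (1)
111  101110011→1 (0)
112  011100110→0 (0)
113  111001100→1 (1)
114  110011001→1 (0)
115  100110010→1 (0)

11001110100100111101011101010001001000011001110000101111011011001101000011101111000011111111100000111101111100010111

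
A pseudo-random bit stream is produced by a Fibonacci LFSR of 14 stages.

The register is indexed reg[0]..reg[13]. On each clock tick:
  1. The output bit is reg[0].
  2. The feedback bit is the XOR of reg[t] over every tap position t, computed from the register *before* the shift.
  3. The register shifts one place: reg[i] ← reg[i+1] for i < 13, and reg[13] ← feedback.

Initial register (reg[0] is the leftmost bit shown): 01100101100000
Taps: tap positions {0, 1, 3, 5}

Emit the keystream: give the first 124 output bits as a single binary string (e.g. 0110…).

0110010110000000110010100111100100001001100010011001111110010110101110110110010111101000111100011000001010111011000101011101

tick  register→output (feedback)
  0  01100101100000→0 (0)
  1  11001011000000→1 (0)
  2  10010110000000→1 (1)
  3  00101100000001→0 (1)
  4  01011000000011→0 (0)
  5  10110000000110→1 (0)
  6  01100000001100→0 (1)
  7  11000000011001→1 (0)
  8  10000000110010→1 (1)
  9  00000001100101→0 (0)
 10  00000011001010→0 (0)
 11  00000110010100→0 (1)
 12  00001100101001→0 (1)
 13  00011001010011→0 (1)
 14  00110010100111→0 (1)
 15  01100101001111→0 (0)
 16  11001010011110→1 (0)
 17  10010100111100→1 (1)
 18  00101001111001→0 (0)
 19  01010011110010→0 (0)
 20  10100111100100→1 (0)
 21  01001111001000→0 (0)
 22  10011110010000→1 (1)
 23  00111100100001→0 (0)
 24  01111001000010→0 (0)
 25  11110010000100→1 (1)
 26  11100100001001→1 (1)
 27  11001000010011→1 (0)
 28  10010000100110→1 (0)
 29  00100001001100→0 (0)
 30  01000010011000→0 (1)
 31  10000100110001→1 (0)
 32  00001001100010→0 (0)
 33  00010011000100→0 (1)
 34  00100110001001→0 (1)
 35  01001100010011→0 (0)
 36  10011000100110→1 (0)
 37  00110001001100→0 (1)
 38  01100010011001→0 (1)
 39  11000100110011→1 (1)
 40  10001001100111→1 (1)
 41  00010011001111→0 (1)
 42  00100110011111→0 (1)
 43  01001100111111→0 (0)
 44  10011001111110→1 (0)
 45  00110011111100→0 (1)
 46  01100111111001→0 (0)
 47  11001111110010→1 (1)
 48  10011111100101→1 (1)
 49  00111111001011→0 (0)
 50  01111110010110→0 (1)
 51  11111100101101→1 (0)
 52  11111001011010→1 (1)
 53  11110010110101→1 (1)
 54  11100101101011→1 (1)
 55  11001011010111→1 (0)
 56  10010110101110→1 (1)
 57  00101101011101→0 (1)
 58  01011010111011→0 (0)
 59  10110101110110→1 (1)
 60  01101011101101→0 (1)
 61  11010111011011→1 (0)
 62  10101110110110→1 (0)
 63  01011101101100→0 (1)
 64  10111011011001→1 (0)
 65  01110110110010→0 (1)
 66  11101101100101→1 (1)
 67  11011011001011→1 (1)
 68  10110110010111→1 (1)
 69  01101100101111→0 (0)
 70  11011001011110→1 (1)
 71  10110010111101→1 (0)
 72  01100101111010→0 (0)
 73  11001011110100→1 (0)
 74  10010111101000→1 (1)
 75  00101111010001→0 (1)
 76  01011110100011→0 (1)
 77  10111101000111→1 (1)
 78  01111010001111→0 (0)
 79  11110100011110→1 (0)
 80  11101000111100→1 (0)
 81  11010001111000→1 (1)
 82  10100011110001→1 (1)
 83  01000111100011→0 (0)
 84  10001111000110→1 (0)
 85  00011110001100→0 (0)
 86  00111100011000→0 (0)
 87  01111000110000→0 (0)
 88  11110001100000→1 (1)
 89  11100011000001→1 (0)
 90  11000110000010→1 (1)
 91  10001100000101→1 (0)
 92  00011000001010→0 (1)
 93  00110000010101→0 (1)
 94  01100000101011→0 (1)
 95  11000001010111→1 (0)
 96  10000010101110→1 (1)
 97  00000101011101→0 (1)
 98  00001010111011→0 (0)
 99  00010101110110→0 (0)
100  00101011101100→0 (0)
101  01010111011000→0 (1)
102  10101110110001→1 (0)
103  01011101100010→0 (1)
104  10111011000101→1 (0)
105  01110110001010→0 (1)
106  11101100010101→1 (1)
107  11011000101011→1 (1)
108  10110001010111→1 (0)
109  01100010101110→0 (1)
110  11000101011101→1 (1)
111  10001010111011→1 (1)
112  00010101110111→0 (0)
113  00101011101110→0 (0)
114  01010111011100→0 (1)
115  10101110111001→1 (0)
116  01011101110010→0 (1)
117  10111011100101→1 (0)
118  01110111001010→0 (1)
119  11101110010101→1 (1)
120  11011100101011→1 (0)
121  10111001010110→1 (0)
122  01110010101100→0 (0)
123  11100101011000→1 (1)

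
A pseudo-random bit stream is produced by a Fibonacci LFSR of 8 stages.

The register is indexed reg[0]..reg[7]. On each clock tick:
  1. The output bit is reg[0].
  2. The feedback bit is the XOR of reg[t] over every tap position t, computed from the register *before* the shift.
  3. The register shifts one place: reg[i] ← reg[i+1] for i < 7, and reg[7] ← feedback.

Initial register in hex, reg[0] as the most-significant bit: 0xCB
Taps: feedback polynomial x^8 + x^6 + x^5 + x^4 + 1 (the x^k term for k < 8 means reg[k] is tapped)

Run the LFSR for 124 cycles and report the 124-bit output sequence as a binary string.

step | reg (before) | out | fb
   0 | 11001011 | 1 | 1
   1 | 10010111 | 1 | 1
   2 | 00101111 | 0 | 1
   3 | 01011111 | 0 | 1
   4 | 10111111 | 1 | 0
   5 | 01111110 | 0 | 1
   6 | 11111101 | 1 | 1
   7 | 11111011 | 1 | 1
   8 | 11110111 | 1 | 1
   9 | 11101111 | 1 | 0
  10 | 11011110 | 1 | 0
  11 | 10111100 | 1 | 1
  12 | 01111001 | 0 | 1
  13 | 11110011 | 1 | 0
  14 | 11100110 | 1 | 1
  15 | 11001101 | 1 | 1
  16 | 10011011 | 1 | 1
  17 | 00110111 | 0 | 0
  18 | 01101110 | 0 | 1
  19 | 11011101 | 1 | 1
  20 | 10111011 | 1 | 1
  21 | 01110111 | 0 | 0
  22 | 11101110 | 1 | 0
  23 | 11011100 | 1 | 1
  24 | 10111001 | 1 | 0
  25 | 01110010 | 0 | 1
  26 | 11100101 | 1 | 0
  27 | 11001010 | 1 | 1
  28 | 10010101 | 1 | 0
  29 | 00101010 | 0 | 0
  30 | 01010100 | 0 | 1
  31 | 10101001 | 1 | 0
  32 | 01010010 | 0 | 1
  33 | 10100101 | 1 | 0
  34 | 01001010 | 0 | 0
  35 | 10010100 | 1 | 0
  36 | 00101000 | 0 | 1
  37 | 01010001 | 0 | 0
  38 | 10100010 | 1 | 0
  39 | 01000100 | 0 | 1
  40 | 10001001 | 1 | 0
  41 | 00010010 | 0 | 1
  42 | 00100101 | 0 | 1
  43 | 01001011 | 0 | 0
  44 | 10010110 | 1 | 1
  45 | 00101101 | 0 | 0
  46 | 01011010 | 0 | 0
  47 | 10110100 | 1 | 0
  48 | 01101000 | 0 | 1
  49 | 11010001 | 1 | 1
  50 | 10100011 | 1 | 0
  51 | 01000110 | 0 | 0
  52 | 10001100 | 1 | 1
  53 | 00011001 | 0 | 1
  54 | 00110011 | 0 | 1
  55 | 01100111 | 0 | 0
  56 | 11001110 | 1 | 0
  57 | 10011100 | 1 | 1
  58 | 00111001 | 0 | 1
  59 | 01110011 | 0 | 1
  60 | 11100111 | 1 | 1
  61 | 11001111 | 1 | 0
  62 | 10011110 | 1 | 0
  63 | 00111100 | 0 | 0
  64 | 01111000 | 0 | 1
  65 | 11110001 | 1 | 1
  66 | 11100011 | 1 | 0
  67 | 11000110 | 1 | 1
  68 | 10001101 | 1 | 1
  69 | 00011011 | 0 | 0
  70 | 00110110 | 0 | 0
  71 | 01101100 | 0 | 0
  72 | 11011000 | 1 | 0
  73 | 10110000 | 1 | 1
  74 | 01100001 | 0 | 0
  75 | 11000010 | 1 | 0
  76 | 10000100 | 1 | 0
  77 | 00001000 | 0 | 1
  78 | 00010001 | 0 | 0
  79 | 00100010 | 0 | 1
  80 | 01000101 | 0 | 1
  81 | 10001011 | 1 | 1
  82 | 00010111 | 0 | 0
  83 | 00101110 | 0 | 1
  84 | 01011101 | 0 | 0
  85 | 10111010 | 1 | 1
  86 | 01110101 | 0 | 1
  87 | 11101011 | 1 | 1
  88 | 11010111 | 1 | 1
  89 | 10101111 | 1 | 0
  90 | 01011110 | 0 | 1
  91 | 10111101 | 1 | 1
  92 | 01111011 | 0 | 0
  93 | 11110110 | 1 | 1
  94 | 11101101 | 1 | 1
  95 | 11011011 | 1 | 1
  96 | 10110111 | 1 | 1
  97 | 01101111 | 0 | 1
  98 | 11011111 | 1 | 0
  99 | 10111110 | 1 | 0
 100 | 01111100 | 0 | 0
 101 | 11111000 | 1 | 0
 102 | 11110000 | 1 | 1
 103 | 11100001 | 1 | 1
 104 | 11000011 | 1 | 0
 105 | 10000110 | 1 | 1
 106 | 00001101 | 0 | 0
 107 | 00011010 | 0 | 0
 108 | 00110100 | 0 | 1
 109 | 01101001 | 0 | 1
 110 | 11010011 | 1 | 0
 111 | 10100110 | 1 | 1
 112 | 01001101 | 0 | 0
 113 | 10011010 | 1 | 1
 114 | 00110101 | 0 | 1
 115 | 01101011 | 0 | 0
 116 | 11010110 | 1 | 1
 117 | 10101101 | 1 | 1
 118 | 01011011 | 0 | 0
 119 | 10110110 | 1 | 1
 120 | 01101101 | 0 | 0
 121 | 11011010 | 1 | 1
 122 | 10110101 | 1 | 0
 123 | 01101010 | 0 | 0

1100101111110111100110111011100101010010100010010110100011001110011110001101100001000101110101111011011111000011010011010110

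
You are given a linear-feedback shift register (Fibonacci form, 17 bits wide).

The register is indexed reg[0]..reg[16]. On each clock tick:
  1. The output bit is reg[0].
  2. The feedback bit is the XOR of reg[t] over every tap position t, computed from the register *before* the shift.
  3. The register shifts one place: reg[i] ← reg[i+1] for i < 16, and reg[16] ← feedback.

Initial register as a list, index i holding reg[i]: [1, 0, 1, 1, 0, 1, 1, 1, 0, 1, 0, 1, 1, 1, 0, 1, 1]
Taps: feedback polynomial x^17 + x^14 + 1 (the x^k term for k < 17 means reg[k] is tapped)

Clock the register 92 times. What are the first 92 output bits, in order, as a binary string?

10110111010111011110011101000110001101010000001101110100000000011000101101101101011010001010

k : reg_k → out_k, fb_k
0: 10110111010111011 → 1, fb=1
1: 01101110101110111 → 0, fb=1
2: 11011101011101111 → 1, fb=0
3: 10111010111011110 → 1, fb=0
4: 01110101110111100 → 0, fb=1
5: 11101011101111001 → 1, fb=1
6: 11010111011110011 → 1, fb=1
7: 10101110111100111 → 1, fb=0
8: 01011101111001110 → 0, fb=1
9: 10111011110011101 → 1, fb=0
10: 01110111100111010 → 0, fb=0
11: 11101111001110100 → 1, fb=0
12: 11011110011101000 → 1, fb=1
13: 10111100111010001 → 1, fb=1
14: 01111001110100011 → 0, fb=0
15: 11110011101000110 → 1, fb=0
16: 11100111010001100 → 1, fb=0
17: 11001110100011000 → 1, fb=1
18: 10011101000110001 → 1, fb=1
19: 00111010001100011 → 0, fb=0
20: 01110100011000110 → 0, fb=1
21: 11101000110001101 → 1, fb=0
22: 11010001100011010 → 1, fb=1
23: 10100011000110101 → 1, fb=0
24: 01000110001101010 → 0, fb=0
25: 10001100011010100 → 1, fb=0
26: 00011000110101000 → 0, fb=0
27: 00110001101010000 → 0, fb=0
28: 01100011010100000 → 0, fb=0
29: 11000110101000000 → 1, fb=1
30: 10001101010000001 → 1, fb=1
31: 00011010100000011 → 0, fb=0
32: 00110101000000110 → 0, fb=1
33: 01101010000001101 → 0, fb=1
34: 11010100000011011 → 1, fb=1
35: 10101000000110111 → 1, fb=0
36: 01010000001101110 → 0, fb=1
37: 10100000011011101 → 1, fb=0
38: 01000000110111010 → 0, fb=0
39: 10000001101110100 → 1, fb=0
40: 00000011011101000 → 0, fb=0
41: 00000110111010000 → 0, fb=0
42: 00001101110100000 → 0, fb=0
43: 00011011101000000 → 0, fb=0
44: 00110111010000000 → 0, fb=0
45: 01101110100000000 → 0, fb=0
46: 11011101000000000 → 1, fb=1
47: 10111010000000001 → 1, fb=1
48: 01110100000000011 → 0, fb=0
49: 11101000000000110 → 1, fb=0
50: 11010000000001100 → 1, fb=0
51: 10100000000011000 → 1, fb=1
52: 01000000000110001 → 0, fb=0
53: 10000000001100010 → 1, fb=1
54: 00000000011000101 → 0, fb=1
55: 00000000110001011 → 0, fb=0
56: 00000001100010110 → 0, fb=1
57: 00000011000101101 → 0, fb=1
58: 00000110001011011 → 0, fb=0
59: 00001100010110110 → 0, fb=1
60: 00011000101101101 → 0, fb=1
61: 00110001011011011 → 0, fb=0
62: 01100010110110110 → 0, fb=1
63: 11000101101101101 → 1, fb=0
64: 10001011011011010 → 1, fb=1
65: 00010110110110101 → 0, fb=1
66: 00101101101101011 → 0, fb=0
67: 01011011011010110 → 0, fb=1
68: 10110110110101101 → 1, fb=0
69: 01101101101011010 → 0, fb=0
70: 11011011010110100 → 1, fb=0
71: 10110110101101000 → 1, fb=1
72: 01101101011010001 → 0, fb=0
73: 11011010110100010 → 1, fb=1
74: 10110101101000101 → 1, fb=0
75: 01101011010001010 → 0, fb=0
76: 11010110100010100 → 1, fb=0
77: 10101101000101000 → 1, fb=1
78: 01011010001010001 → 0, fb=0
79: 10110100010100010 → 1, fb=1
80: 01101000101000101 → 0, fb=1
81: 11010001010001011 → 1, fb=1
82: 10100010100010111 → 1, fb=0
83: 01000101000101110 → 0, fb=1
84: 10001010001011101 → 1, fb=0
85: 00010100010111010 → 0, fb=0
86: 00101000101110100 → 0, fb=1
87: 01010001011101001 → 0, fb=0
88: 10100010111010010 → 1, fb=1
89: 01000101110100101 → 0, fb=1
90: 10001011101001011 → 1, fb=1
91: 00010111010010111 → 0, fb=1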